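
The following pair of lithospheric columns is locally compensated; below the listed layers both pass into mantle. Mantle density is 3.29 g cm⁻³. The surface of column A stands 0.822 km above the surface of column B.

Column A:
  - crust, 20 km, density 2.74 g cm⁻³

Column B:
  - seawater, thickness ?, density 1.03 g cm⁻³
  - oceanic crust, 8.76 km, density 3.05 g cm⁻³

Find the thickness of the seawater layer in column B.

Take the compensation level at the base of the deeper column (depth z_c below the surface of column A) and equate Σ ρ_i t_i down to z_c; mantle fills any gap and the z_c terms cancel.
Column A: 20×2.74 + (z_c − 20)×3.29
Column B: 0.822×0 + x×1.03 + 8.76×3.05 + (z_c − 0.822 − 8.76 − x)×3.29
The z_c×3.29 term appears on both sides and cancels. Collect the known terms of each column as K = Σ(ρt)_known − 3.29 × (depth of known layers): K_A = 54.8 − 3.29×20 = −11; K_B = 26.718 − 3.29×(0.822 + 8.76) = −4.80678.
Balance: K_A = K_B − x×(3.29 − 1.03), so x = (K_B − K_A)/(3.29 − 1.03) = 6.19322/2.26 = 2.74 km.

2.74 km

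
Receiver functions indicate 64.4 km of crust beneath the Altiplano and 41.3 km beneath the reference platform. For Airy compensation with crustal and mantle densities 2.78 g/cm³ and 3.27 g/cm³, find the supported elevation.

3.46 km

Excess crust Δ = 64.4 km − 41.3 km = 23.1 km, split between elevation h and root r with h + r = Δ.
Airy balance ρ_c h = (ρ_m − ρ_c) r gives r = h ρ_c/(ρ_m − ρ_c), so h (1 + ρ_c/(ρ_m − ρ_c)) = Δ, i.e. h = Δ (ρ_m − ρ_c)/ρ_m.
h = 23.1 km × 0.49/3.27 = 3.46 km.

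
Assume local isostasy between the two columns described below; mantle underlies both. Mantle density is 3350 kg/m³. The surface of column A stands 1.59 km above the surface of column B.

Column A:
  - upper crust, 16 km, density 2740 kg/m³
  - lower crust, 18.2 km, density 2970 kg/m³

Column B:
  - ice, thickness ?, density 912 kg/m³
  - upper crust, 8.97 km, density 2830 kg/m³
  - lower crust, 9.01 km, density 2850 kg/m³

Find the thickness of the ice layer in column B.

0.894 km

Take the compensation level at the base of the deeper column (depth z_c below the surface of column A) and equate Σ ρ_i t_i down to z_c; mantle fills any gap and the z_c terms cancel.
Column A: 16×2740 + 18.2×2970 + (z_c − 34.2)×3350
Column B: 1.59×0 + x×912 + 8.97×2830 + 9.01×2850 + (z_c − 1.59 − 17.98 − x)×3350
The z_c×3350 term appears on both sides and cancels. Collect the known terms of each column as K = Σ(ρt)_known − 3350 × (depth of known layers): K_A = 97894 − 3350×34.2 = −16676; K_B = 51063.6 − 3350×(1.59 + 17.98) = −14495.9.
Balance: K_A = K_B − x×(3350 − 912), so x = (K_B − K_A)/(3350 − 912) = 2180.1/2438 = 0.894 km.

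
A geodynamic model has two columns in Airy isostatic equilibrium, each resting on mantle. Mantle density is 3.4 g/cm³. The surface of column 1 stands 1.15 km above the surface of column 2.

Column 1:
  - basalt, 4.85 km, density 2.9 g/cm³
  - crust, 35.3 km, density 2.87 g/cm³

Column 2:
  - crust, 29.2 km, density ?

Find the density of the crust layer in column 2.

2.81 g/cm³

Take the compensation level at the base of the deeper column (depth z_c below the surface of column 1) and equate Σ ρ_i t_i down to z_c; mantle fills any gap and the z_c terms cancel.
Column 1: 4.85×2.9 + 35.3×2.87 + (z_c − 40.15)×3.4
Column 2: 1.15×0 + 29.2×ρ + (z_c − 1.15 − 29.2)×3.4
The z_c×3.4 term appears on both sides and cancels. Collect the known terms of each column as K = Σ(ρt)_known − 3.4 × (depth of known layers): K_1 = 115.376 − 3.4×40.15 = −21.134; K_2 = 0 − 3.4×(1.15 + 29.2) = −103.19.
Balance: K_1 = K_2 + 29.2×ρ, so ρ = (K_1 − K_2)/29.2 = 82.056/29.2 = 2.81 g/cm³.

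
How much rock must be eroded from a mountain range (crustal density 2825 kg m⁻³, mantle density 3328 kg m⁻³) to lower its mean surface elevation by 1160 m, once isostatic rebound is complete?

Net drop Δ = e − u = e − e ρ_c/ρ_m = e (ρ_m − ρ_c)/ρ_m.
e = Δ ρ_m/(ρ_m − ρ_c) = 1160 m × 3328/503 = 7670 m.

7670 m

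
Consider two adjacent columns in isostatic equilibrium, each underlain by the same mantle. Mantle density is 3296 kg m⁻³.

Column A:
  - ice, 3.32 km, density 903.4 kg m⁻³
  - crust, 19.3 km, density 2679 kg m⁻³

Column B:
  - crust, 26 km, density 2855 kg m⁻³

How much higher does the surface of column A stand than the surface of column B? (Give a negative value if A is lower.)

2.54 km

For any compensation level in the mantle, the mantle terms cancel and isostasy reduces to e = (Σt_A − Σt_B) − (Σ(ρt)_A − Σ(ρt)_B) / ρ_m.
Σt_A = 22.62 km; Σt_B = 26 km; Σ(ρt)_A = 54703.988; Σ(ρt)_B = 74230 (in km·kg m⁻³).
e = (22.62 − 26) − (54703.988 − 74230) / 3296 = 2.54 km.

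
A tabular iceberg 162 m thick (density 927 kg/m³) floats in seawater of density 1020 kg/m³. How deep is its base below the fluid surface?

147 m

Draft d = t ρ_obj/ρ_fluid = 162 m × 927/1020 = 147 m.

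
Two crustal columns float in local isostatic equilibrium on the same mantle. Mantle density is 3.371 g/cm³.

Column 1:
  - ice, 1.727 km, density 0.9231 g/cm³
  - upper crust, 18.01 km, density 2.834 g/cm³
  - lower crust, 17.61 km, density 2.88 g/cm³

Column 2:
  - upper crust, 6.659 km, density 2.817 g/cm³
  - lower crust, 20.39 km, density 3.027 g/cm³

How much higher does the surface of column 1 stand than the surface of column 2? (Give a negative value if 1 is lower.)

3.51 km

For any compensation level in the mantle, the mantle terms cancel and isostasy reduces to e = (Σt_1 − Σt_2) − (Σ(ρt)_1 − Σ(ρt)_2) / ρ_m.
Σt_1 = 37.347 km; Σt_2 = 27.049 km; Σ(ρt)_1 = 103.351334; Σ(ρt)_2 = 80.478933 (in km·g/cm³).
e = (37.347 − 27.049) − (103.351334 − 80.478933) / 3.371 = 3.51 km.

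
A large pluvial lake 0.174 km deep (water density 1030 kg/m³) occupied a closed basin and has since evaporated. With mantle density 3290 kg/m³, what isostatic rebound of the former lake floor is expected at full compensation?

0.0545 km

u = d ρ_w/ρ_m = 0.174 km × 1030/3290 = 0.0545 km.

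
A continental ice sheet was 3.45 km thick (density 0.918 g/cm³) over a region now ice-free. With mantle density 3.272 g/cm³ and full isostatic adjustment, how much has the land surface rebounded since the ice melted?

Removing the load lets mantle flow back in; uplift u satisfies ρ_ice t = ρ_m u.
u = t ρ_ice/ρ_m = 3.45 km × 0.918/3.272 = 0.968 km.

0.968 km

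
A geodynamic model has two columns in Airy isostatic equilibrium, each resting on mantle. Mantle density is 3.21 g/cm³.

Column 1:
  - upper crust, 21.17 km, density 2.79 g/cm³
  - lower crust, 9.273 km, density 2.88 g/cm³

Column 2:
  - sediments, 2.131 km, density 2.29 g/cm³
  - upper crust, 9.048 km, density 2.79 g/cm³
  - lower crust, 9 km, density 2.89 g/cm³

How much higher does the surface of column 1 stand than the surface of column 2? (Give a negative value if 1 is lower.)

For any compensation level in the mantle, the mantle terms cancel and isostasy reduces to e = (Σt_1 − Σt_2) − (Σ(ρt)_1 − Σ(ρt)_2) / ρ_m.
Σt_1 = 30.443 km; Σt_2 = 20.179 km; Σ(ρt)_1 = 85.77054; Σ(ρt)_2 = 56.13391 (in km·g/cm³).
e = (30.443 − 20.179) − (85.77054 − 56.13391) / 3.21 = 1.03 km.

1.03 km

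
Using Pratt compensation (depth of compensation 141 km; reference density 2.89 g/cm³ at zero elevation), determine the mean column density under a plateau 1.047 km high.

Pratt balance: ρ_ref D = ρ (D + h).
ρ = ρ_ref D/(D + h) = 2.89 × 141 km/(141 km + 1.047 km) = 2.87 g/cm³.

2.87 g/cm³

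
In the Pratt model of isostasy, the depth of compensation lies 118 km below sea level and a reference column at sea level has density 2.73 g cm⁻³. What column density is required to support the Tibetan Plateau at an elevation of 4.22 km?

Pratt balance: ρ_ref D = ρ (D + h).
ρ = ρ_ref D/(D + h) = 2.73 × 118 km/(118 km + 4.22 km) = 2.64 g cm⁻³.

2.64 g cm⁻³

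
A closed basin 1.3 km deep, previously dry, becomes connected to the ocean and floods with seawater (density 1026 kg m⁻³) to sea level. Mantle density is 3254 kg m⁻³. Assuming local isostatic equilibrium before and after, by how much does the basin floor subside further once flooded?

0.599 km

After flooding the water column is d + s deep. Its weight must equal the weight of mantle displaced by the extra subsidence s: (d + s) ρ_w = s ρ_m.
s = d ρ_w / (ρ_m − ρ_w) = 1.3 km × 1026/(3254 − 1026) = 0.599 km.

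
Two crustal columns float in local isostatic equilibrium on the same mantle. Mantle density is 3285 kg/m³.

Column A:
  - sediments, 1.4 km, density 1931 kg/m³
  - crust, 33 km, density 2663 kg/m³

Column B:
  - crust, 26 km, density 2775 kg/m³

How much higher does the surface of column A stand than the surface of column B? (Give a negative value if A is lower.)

2.79 km

For any compensation level in the mantle, the mantle terms cancel and isostasy reduces to e = (Σt_A − Σt_B) − (Σ(ρt)_A − Σ(ρt)_B) / ρ_m.
Σt_A = 34.4 km; Σt_B = 26 km; Σ(ρt)_A = 90582.4; Σ(ρt)_B = 72150 (in km·kg/m³).
e = (34.4 − 26) − (90582.4 − 72150) / 3285 = 2.79 km.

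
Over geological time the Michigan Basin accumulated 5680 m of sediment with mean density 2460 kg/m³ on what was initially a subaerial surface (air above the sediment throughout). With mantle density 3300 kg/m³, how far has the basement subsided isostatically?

Subaerial load: s = t ρ_sed / ρ_m = 5680 m × 2460/3300 = 4230 m.

4230 m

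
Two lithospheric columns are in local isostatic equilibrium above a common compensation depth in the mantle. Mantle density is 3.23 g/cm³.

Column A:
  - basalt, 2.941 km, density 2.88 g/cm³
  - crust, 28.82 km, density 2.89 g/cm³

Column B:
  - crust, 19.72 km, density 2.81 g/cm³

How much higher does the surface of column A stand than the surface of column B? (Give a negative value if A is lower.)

For any compensation level in the mantle, the mantle terms cancel and isostasy reduces to e = (Σt_A − Σt_B) − (Σ(ρt)_A − Σ(ρt)_B) / ρ_m.
Σt_A = 31.761 km; Σt_B = 19.72 km; Σ(ρt)_A = 91.75988; Σ(ρt)_B = 55.4132 (in km·g/cm³).
e = (31.761 − 19.72) − (91.75988 − 55.4132) / 3.23 = 0.788 km.

0.788 km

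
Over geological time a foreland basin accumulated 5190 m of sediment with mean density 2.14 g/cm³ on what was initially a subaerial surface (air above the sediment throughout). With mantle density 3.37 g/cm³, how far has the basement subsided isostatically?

3300 m

Subaerial load: s = t ρ_sed / ρ_m = 5190 m × 2.14/3.37 = 3300 m.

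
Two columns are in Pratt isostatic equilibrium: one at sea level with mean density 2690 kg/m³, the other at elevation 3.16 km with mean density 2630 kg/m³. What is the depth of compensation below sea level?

139 km

ρ_ref D = ρ (D + h) → D (ρ_ref − ρ) = ρ h.
D = ρ h/(ρ_ref − ρ) = 2630 × 3.16 km/(2690 − 2630) = 139 km.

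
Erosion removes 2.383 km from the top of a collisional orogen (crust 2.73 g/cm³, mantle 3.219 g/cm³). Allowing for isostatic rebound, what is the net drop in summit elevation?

0.362 km

Rebound u = e ρ_c/ρ_m = 2.383 km × 2.73/3.219 = 2.021 km.
Net surface drop = e − u = 2.383 km − 2.021 km = e (ρ_m − ρ_c)/ρ_m = 0.362 km.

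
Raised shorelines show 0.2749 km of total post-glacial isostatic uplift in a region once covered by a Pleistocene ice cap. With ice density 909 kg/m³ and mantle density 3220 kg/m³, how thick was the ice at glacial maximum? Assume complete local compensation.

0.974 km

u = t ρ_ice/ρ_m → t = u ρ_m/ρ_ice = 0.2749 km × 3220/909 = 0.974 km.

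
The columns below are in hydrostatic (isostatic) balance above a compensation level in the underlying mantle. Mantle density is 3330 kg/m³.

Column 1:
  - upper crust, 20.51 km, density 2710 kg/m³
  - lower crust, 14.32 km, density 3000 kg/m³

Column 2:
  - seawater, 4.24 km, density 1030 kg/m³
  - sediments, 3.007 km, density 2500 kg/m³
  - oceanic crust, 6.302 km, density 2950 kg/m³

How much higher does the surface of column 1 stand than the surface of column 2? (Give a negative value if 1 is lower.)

For any compensation level in the mantle, the mantle terms cancel and isostasy reduces to e = (Σt_1 − Σt_2) − (Σ(ρt)_1 − Σ(ρt)_2) / ρ_m.
Σt_1 = 34.83 km; Σt_2 = 13.549 km; Σ(ρt)_1 = 98542.1; Σ(ρt)_2 = 30475.6 (in km·kg/m³).
e = (34.83 − 13.549) − (98542.1 − 30475.6) / 3330 = 0.841 km.

0.841 km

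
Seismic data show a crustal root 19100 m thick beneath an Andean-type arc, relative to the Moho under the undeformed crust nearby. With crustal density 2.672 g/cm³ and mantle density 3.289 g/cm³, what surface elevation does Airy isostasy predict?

4410 m

Isostatic balance requires: ρ_c h = (ρ_m − ρ_c) r.
h = r (ρ_m − ρ_c) / ρ_c = 19100 m × (3.289 − 2.672) / 2.672 = 4410 m.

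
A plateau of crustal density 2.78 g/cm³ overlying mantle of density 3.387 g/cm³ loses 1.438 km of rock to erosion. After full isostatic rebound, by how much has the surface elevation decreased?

0.258 km

Rebound u = e ρ_c/ρ_m = 1.438 km × 2.78/3.387 = 1.18 km.
Net surface drop = e − u = 1.438 km − 1.18 km = e (ρ_m − ρ_c)/ρ_m = 0.258 km.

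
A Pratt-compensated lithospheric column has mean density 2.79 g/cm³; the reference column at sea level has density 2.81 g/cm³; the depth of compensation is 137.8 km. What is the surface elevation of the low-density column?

0.988 km

ρ_ref D = ρ (D + h) → h = D (ρ_ref − ρ)/ρ.
h = 137.8 km × (2.81 − 2.79)/2.79 = 0.988 km.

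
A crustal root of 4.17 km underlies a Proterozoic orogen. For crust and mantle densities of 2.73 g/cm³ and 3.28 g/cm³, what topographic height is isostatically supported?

0.84 km

Equating mass per unit area of the two columns: ρ_c h = (ρ_m − ρ_c) r.
h = r (ρ_m − ρ_c) / ρ_c = 4.17 km × (3.28 − 2.73) / 2.73 = 0.84 km.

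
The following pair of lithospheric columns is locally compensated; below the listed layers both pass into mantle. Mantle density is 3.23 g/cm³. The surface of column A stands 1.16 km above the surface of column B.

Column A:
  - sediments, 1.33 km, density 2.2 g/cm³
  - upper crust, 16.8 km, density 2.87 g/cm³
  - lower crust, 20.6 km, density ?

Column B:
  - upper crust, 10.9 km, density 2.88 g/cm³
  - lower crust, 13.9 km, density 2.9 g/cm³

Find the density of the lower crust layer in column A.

Take the compensation level at the base of the deeper column (depth z_c below the surface of column A) and equate Σ ρ_i t_i down to z_c; mantle fills any gap and the z_c terms cancel.
Column A: 1.33×2.2 + 16.8×2.87 + 20.6×ρ + (z_c − 38.73)×3.23
Column B: 1.16×0 + 10.9×2.88 + 13.9×2.9 + (z_c − 1.16 − 24.8)×3.23
The z_c×3.23 term appears on both sides and cancels. Collect the known terms of each column as K = Σ(ρt)_known − 3.23 × (depth of known layers): K_A = 51.142 − 3.23×38.73 = −73.9559; K_B = 71.702 − 3.23×(1.16 + 24.8) = −12.1488.
Balance: K_A + 20.6×ρ = K_B, so ρ = (K_B − K_A)/20.6 = 61.8071/20.6 = 3 g/cm³.

3 g/cm³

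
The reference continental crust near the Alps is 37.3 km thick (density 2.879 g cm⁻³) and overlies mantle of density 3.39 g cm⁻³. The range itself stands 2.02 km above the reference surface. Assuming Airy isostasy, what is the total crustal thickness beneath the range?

50.7 km

Root depth r = h ρ_c / (ρ_m − ρ_c) = 2.02 km × 2.879 / 0.511 = 11.38 km.
Total thickness = T + h + r = 37.3 km + 2.02 km + 11.38 km = 50.7 km.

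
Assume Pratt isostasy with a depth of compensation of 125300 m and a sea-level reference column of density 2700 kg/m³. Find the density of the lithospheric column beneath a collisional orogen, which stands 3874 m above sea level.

Pratt balance: ρ_ref D = ρ (D + h).
ρ = ρ_ref D/(D + h) = 2700 × 125300 m/(125300 m + 3874 m) = 2620 kg/m³.

2620 kg/m³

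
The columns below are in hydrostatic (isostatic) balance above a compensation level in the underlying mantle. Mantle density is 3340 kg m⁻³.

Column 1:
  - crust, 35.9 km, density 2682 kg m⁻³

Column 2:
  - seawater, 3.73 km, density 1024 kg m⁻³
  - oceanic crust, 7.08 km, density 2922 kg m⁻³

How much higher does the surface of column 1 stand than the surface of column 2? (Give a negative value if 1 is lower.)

3.6 km

For any compensation level in the mantle, the mantle terms cancel and isostasy reduces to e = (Σt_1 − Σt_2) − (Σ(ρt)_1 − Σ(ρt)_2) / ρ_m.
Σt_1 = 35.9 km; Σt_2 = 10.81 km; Σ(ρt)_1 = 96283.8; Σ(ρt)_2 = 24507.28 (in km·kg m⁻³).
e = (35.9 − 10.81) − (96283.8 − 24507.28) / 3340 = 3.6 km.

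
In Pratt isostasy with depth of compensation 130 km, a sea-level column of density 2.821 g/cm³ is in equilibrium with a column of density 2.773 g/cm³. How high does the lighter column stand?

ρ_ref D = ρ (D + h) → h = D (ρ_ref − ρ)/ρ.
h = 130 km × (2.821 − 2.773)/2.773 = 2.25 km.

2.25 km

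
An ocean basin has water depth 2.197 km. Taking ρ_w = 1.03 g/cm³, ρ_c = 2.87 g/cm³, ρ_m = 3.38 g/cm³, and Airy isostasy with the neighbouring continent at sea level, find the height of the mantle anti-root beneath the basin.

7.93 km

Isostatic balance requires: replacing crust with seawater at the top is compensated by replacing crust with mantle at the base: d (ρ_c − ρ_w) = a (ρ_m − ρ_c).
a = d (ρ_c − ρ_w)/(ρ_m − ρ_c) = 2.197 km × 1.84/0.51 = 7.93 km.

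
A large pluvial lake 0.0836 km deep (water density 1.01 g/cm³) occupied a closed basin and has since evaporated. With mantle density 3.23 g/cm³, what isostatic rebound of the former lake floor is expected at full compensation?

0.0261 km

u = d ρ_w/ρ_m = 0.0836 km × 1.01/3.23 = 0.0261 km.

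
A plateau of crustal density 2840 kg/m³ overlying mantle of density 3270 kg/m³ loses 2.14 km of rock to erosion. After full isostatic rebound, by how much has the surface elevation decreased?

0.281 km

Rebound u = e ρ_c/ρ_m = 2.14 km × 2840/3270 = 1.859 km.
Net surface drop = e − u = 2.14 km − 1.859 km = e (ρ_m − ρ_c)/ρ_m = 0.281 km.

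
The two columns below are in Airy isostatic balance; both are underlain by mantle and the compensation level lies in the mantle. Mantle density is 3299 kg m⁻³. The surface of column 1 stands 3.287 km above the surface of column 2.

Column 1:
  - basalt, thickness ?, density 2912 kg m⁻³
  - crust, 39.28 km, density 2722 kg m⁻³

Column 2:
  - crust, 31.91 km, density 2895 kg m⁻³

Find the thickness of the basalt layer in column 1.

2.77 km

Take the compensation level at the base of the deeper column (depth z_c below the surface of column 1) and equate Σ ρ_i t_i down to z_c; mantle fills any gap and the z_c terms cancel.
Column 1: x×2912 + 39.28×2722 + (z_c − 39.28 − x)×3299
Column 2: 3.287×0 + 31.91×2895 + (z_c − 3.287 − 31.91)×3299
The z_c×3299 term appears on both sides and cancels. Collect the known terms of each column as K = Σ(ρt)_known − 3299 × (depth of known layers): K_1 = 106920.16 − 3299×39.28 = −22664.56; K_2 = 92379.45 − 3299×(3.287 + 31.91) = −23735.453.
Balance: K_1 − x×(3299 − 2912) = K_2, so x = (K_1 − K_2)/(3299 − 2912) = 1070.89/387 = 2.77 km.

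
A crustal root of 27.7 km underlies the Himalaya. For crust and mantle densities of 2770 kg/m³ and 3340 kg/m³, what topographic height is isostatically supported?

In Airy isostatic equilibrium: ρ_c h = (ρ_m − ρ_c) r.
h = r (ρ_m − ρ_c) / ρ_c = 27.7 km × (3340 − 2770) / 2770 = 5.7 km.

5.7 km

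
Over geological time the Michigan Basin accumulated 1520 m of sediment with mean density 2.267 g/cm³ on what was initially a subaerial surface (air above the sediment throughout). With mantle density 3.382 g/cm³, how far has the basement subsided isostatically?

1020 m

Subaerial load: s = t ρ_sed / ρ_m = 1520 m × 2.267/3.382 = 1020 m.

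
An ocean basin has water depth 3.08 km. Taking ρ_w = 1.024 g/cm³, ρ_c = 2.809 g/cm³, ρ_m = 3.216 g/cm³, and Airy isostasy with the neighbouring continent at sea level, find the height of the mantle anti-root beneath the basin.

13.5 km

For local isostatic compensation: replacing crust with seawater at the top is compensated by replacing crust with mantle at the base: d (ρ_c − ρ_w) = a (ρ_m − ρ_c).
a = d (ρ_c − ρ_w)/(ρ_m − ρ_c) = 3.08 km × 1.785/0.407 = 13.5 km.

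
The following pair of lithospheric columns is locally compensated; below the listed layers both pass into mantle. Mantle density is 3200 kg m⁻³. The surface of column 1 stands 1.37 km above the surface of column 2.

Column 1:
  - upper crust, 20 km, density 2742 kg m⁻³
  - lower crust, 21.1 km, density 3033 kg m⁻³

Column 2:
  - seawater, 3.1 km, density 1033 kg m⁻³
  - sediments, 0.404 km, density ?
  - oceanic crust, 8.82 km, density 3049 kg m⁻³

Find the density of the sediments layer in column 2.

2580 kg m⁻³

Take the compensation level at the base of the deeper column (depth z_c below the surface of column 1) and equate Σ ρ_i t_i down to z_c; mantle fills any gap and the z_c terms cancel.
Column 1: 20×2742 + 21.1×3033 + (z_c − 41.1)×3200
Column 2: 1.37×0 + 3.1×1033 + 0.404×ρ + 8.82×3049 + (z_c − 1.37 − 12.324)×3200
The z_c×3200 term appears on both sides and cancels. Collect the known terms of each column as K = Σ(ρt)_known − 3200 × (depth of known layers): K_1 = 118836.3 − 3200×41.1 = −12683.7; K_2 = 30094.48 − 3200×(1.37 + 12.324) = −13726.32.
Balance: K_1 = K_2 + 0.404×ρ, so ρ = (K_1 − K_2)/0.404 = 1042.62/0.404 = 2580 kg m⁻³.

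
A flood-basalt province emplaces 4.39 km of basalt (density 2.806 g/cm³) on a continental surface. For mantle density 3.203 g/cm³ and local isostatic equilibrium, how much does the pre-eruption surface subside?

3.85 km

Subaerial loading: s = t ρ_load / ρ_m.
s = 4.39 km × 2.806/3.203 = 3.85 km.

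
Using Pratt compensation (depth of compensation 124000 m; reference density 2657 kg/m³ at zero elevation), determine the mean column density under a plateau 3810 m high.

Pratt balance: ρ_ref D = ρ (D + h).
ρ = ρ_ref D/(D + h) = 2657 × 124000 m/(124000 m + 3810 m) = 2580 kg/m³.

2580 kg/m³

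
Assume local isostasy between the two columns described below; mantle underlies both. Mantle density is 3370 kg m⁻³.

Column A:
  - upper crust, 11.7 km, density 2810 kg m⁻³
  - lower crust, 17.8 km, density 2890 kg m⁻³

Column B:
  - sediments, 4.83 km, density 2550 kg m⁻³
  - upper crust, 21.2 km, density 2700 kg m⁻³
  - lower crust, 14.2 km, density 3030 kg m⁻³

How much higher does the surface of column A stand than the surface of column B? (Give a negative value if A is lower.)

For any compensation level in the mantle, the mantle terms cancel and isostasy reduces to e = (Σt_A − Σt_B) − (Σ(ρt)_A − Σ(ρt)_B) / ρ_m.
Σt_A = 29.5 km; Σt_B = 40.23 km; Σ(ρt)_A = 84319; Σ(ρt)_B = 112582.5 (in km·kg m⁻³).
e = (29.5 − 40.23) − (84319 − 112582.5) / 3370 = −2.34 km.

−2.34 km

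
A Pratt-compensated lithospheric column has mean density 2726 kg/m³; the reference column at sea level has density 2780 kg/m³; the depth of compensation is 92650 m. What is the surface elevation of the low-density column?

ρ_ref D = ρ (D + h) → h = D (ρ_ref − ρ)/ρ.
h = 92650 m × (2780 − 2726)/2726 = 1840 m.

1840 m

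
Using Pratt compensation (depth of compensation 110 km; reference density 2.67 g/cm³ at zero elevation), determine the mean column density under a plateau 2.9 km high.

2.6 g/cm³

Pratt balance: ρ_ref D = ρ (D + h).
ρ = ρ_ref D/(D + h) = 2.67 × 110 km/(110 km + 2.9 km) = 2.6 g/cm³.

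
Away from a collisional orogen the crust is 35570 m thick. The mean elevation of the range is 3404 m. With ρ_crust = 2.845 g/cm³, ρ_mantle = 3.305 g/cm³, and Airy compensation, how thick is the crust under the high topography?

Root depth r = h ρ_c / (ρ_m − ρ_c) = 3404 m × 2.845 / 0.46 = 21050 m.
Total thickness = T + h + r = 35570 m + 3404 m + 21050 m = 60000 m.

60000 m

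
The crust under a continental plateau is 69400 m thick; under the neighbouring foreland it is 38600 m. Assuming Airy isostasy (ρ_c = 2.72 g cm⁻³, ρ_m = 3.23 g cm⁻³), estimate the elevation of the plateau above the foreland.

4860 m

Excess crust Δ = 69400 m − 38600 m = 30800 m, split between elevation h and root r with h + r = Δ.
Airy balance ρ_c h = (ρ_m − ρ_c) r gives r = h ρ_c/(ρ_m − ρ_c), so h (1 + ρ_c/(ρ_m − ρ_c)) = Δ, i.e. h = Δ (ρ_m − ρ_c)/ρ_m.
h = 30800 m × 0.51/3.23 = 4860 m.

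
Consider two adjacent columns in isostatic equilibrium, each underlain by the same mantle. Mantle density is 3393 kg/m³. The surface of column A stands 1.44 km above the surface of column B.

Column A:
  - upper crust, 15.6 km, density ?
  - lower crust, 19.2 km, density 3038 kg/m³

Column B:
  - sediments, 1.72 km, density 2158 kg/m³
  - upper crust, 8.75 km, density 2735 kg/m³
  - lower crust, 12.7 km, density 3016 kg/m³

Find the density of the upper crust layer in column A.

2700 kg/m³

Take the compensation level at the base of the deeper column (depth z_c below the surface of column A) and equate Σ ρ_i t_i down to z_c; mantle fills any gap and the z_c terms cancel.
Column A: 15.6×ρ + 19.2×3038 + (z_c − 34.8)×3393
Column B: 1.44×0 + 1.72×2158 + 8.75×2735 + 12.7×3016 + (z_c − 1.44 − 23.17)×3393
The z_c×3393 term appears on both sides and cancels. Collect the known terms of each column as K = Σ(ρt)_known − 3393 × (depth of known layers): K_A = 58329.6 − 3393×34.8 = −59746.8; K_B = 65946.21 − 3393×(1.44 + 23.17) = −17555.52.
Balance: K_A + 15.6×ρ = K_B, so ρ = (K_B − K_A)/15.6 = 42191.3/15.6 = 2700 kg/m³.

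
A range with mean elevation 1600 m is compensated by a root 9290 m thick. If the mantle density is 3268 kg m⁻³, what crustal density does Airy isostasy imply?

2790 kg m⁻³

ρ_c h = (ρ_m − ρ_c) r → ρ_c (h + r) = ρ_m r → ρ_c = ρ_m r / (h + r).
ρ_c = 3268 × 9290 m / (1600 m + 9290 m) = 2790 kg m⁻³.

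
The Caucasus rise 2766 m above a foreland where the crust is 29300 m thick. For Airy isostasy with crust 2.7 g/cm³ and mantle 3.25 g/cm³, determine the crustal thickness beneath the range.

45600 m

Root depth r = h ρ_c / (ρ_m − ρ_c) = 2766 m × 2.7 / 0.55 = 13580 m.
Total thickness = T + h + r = 29300 m + 2766 m + 13580 m = 45600 m.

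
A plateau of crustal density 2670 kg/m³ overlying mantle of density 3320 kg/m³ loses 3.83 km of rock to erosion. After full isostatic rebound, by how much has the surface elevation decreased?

0.75 km

Rebound u = e ρ_c/ρ_m = 3.83 km × 2670/3320 = 3.08 km.
Net surface drop = e − u = 3.83 km − 3.08 km = e (ρ_m − ρ_c)/ρ_m = 0.75 km.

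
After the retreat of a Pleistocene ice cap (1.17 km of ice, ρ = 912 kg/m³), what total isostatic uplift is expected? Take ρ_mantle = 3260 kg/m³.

Removing the load lets mantle flow back in; uplift u satisfies ρ_ice t = ρ_m u.
u = t ρ_ice/ρ_m = 1.17 km × 912/3260 = 0.327 km.

0.327 km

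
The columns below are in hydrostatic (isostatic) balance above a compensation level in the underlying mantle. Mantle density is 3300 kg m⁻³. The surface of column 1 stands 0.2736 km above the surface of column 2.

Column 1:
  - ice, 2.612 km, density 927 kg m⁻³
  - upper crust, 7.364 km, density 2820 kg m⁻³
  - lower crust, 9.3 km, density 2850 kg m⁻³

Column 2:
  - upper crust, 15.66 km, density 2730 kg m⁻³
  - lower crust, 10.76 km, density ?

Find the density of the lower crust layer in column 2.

2920 kg m⁻³

Take the compensation level at the base of the deeper column (depth z_c below the surface of column 1) and equate Σ ρ_i t_i down to z_c; mantle fills any gap and the z_c terms cancel.
Column 1: 2.612×927 + 7.364×2820 + 9.3×2850 + (z_c − 19.276)×3300
Column 2: 0.2736×0 + 15.66×2730 + 10.76×ρ + (z_c − 0.2736 − 26.42)×3300
The z_c×3300 term appears on both sides and cancels. Collect the known terms of each column as K = Σ(ρt)_known − 3300 × (depth of known layers): K_1 = 49692.804 − 3300×19.276 = −13917.996; K_2 = 42751.8 − 3300×(0.2736 + 26.42) = −45337.08.
Balance: K_1 = K_2 + 10.76×ρ, so ρ = (K_1 − K_2)/10.76 = 31419.1/10.76 = 2920 kg m⁻³.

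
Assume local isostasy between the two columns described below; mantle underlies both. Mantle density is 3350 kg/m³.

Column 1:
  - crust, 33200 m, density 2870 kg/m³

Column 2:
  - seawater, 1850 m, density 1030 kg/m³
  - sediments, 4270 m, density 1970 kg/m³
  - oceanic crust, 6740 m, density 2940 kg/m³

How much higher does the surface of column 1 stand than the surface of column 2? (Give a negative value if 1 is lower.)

892 m

For any compensation level in the mantle, the mantle terms cancel and isostasy reduces to e = (Σt_1 − Σt_2) − (Σ(ρt)_1 − Σ(ρt)_2) / ρ_m.
Σt_1 = 33200 m; Σt_2 = 12860 m; Σ(ρt)_1 = 95284000; Σ(ρt)_2 = 30133000 (in m·kg/m³).
e = (33200 − 12860) − (95284000 − 30133000) / 3350 = 892 m.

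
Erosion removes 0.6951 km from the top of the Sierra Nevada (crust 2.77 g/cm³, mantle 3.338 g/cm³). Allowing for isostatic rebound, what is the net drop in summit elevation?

Rebound u = e ρ_c/ρ_m = 0.6951 km × 2.77/3.338 = 0.5768 km.
Net surface drop = e − u = 0.6951 km − 0.5768 km = e (ρ_m − ρ_c)/ρ_m = 0.118 km.

0.118 km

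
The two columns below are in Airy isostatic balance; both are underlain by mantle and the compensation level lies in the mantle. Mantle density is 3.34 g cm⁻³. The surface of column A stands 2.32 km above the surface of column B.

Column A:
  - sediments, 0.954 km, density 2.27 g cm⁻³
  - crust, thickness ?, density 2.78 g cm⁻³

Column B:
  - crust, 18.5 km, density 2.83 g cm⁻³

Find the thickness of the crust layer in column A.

28.9 km

Take the compensation level at the base of the deeper column (depth z_c below the surface of column A) and equate Σ ρ_i t_i down to z_c; mantle fills any gap and the z_c terms cancel.
Column A: 0.954×2.27 + x×2.78 + (z_c − 0.954 − x)×3.34
Column B: 2.32×0 + 18.5×2.83 + (z_c − 2.32 − 18.5)×3.34
The z_c×3.34 term appears on both sides and cancels. Collect the known terms of each column as K = Σ(ρt)_known − 3.34 × (depth of known layers): K_A = 2.16558 − 3.34×0.954 = −1.02078; K_B = 52.355 − 3.34×(2.32 + 18.5) = −17.1838.
Balance: K_A − x×(3.34 − 2.78) = K_B, so x = (K_A − K_B)/(3.34 − 2.78) = 16.163/0.56 = 28.9 km.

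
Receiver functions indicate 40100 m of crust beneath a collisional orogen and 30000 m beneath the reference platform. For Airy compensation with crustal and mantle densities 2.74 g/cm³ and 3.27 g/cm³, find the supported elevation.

Excess crust Δ = 40100 m − 30000 m = 10100 m, split between elevation h and root r with h + r = Δ.
Airy balance ρ_c h = (ρ_m − ρ_c) r gives r = h ρ_c/(ρ_m − ρ_c), so h (1 + ρ_c/(ρ_m − ρ_c)) = Δ, i.e. h = Δ (ρ_m − ρ_c)/ρ_m.
h = 10100 m × 0.53/3.27 = 1640 m.

1640 m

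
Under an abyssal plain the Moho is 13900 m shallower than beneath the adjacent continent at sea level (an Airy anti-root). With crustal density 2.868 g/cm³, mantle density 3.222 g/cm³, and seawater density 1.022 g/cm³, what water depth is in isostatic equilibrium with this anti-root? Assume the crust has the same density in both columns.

2670 m

Replacing a thickness d of crust by seawater at the top must be balanced by replacing crust with mantle at the base: d (ρ_c − ρ_w) = a (ρ_m − ρ_c).
d = a (ρ_m − ρ_c)/(ρ_c − ρ_w) = 13900 m × 0.354/1.846 = 2670 m.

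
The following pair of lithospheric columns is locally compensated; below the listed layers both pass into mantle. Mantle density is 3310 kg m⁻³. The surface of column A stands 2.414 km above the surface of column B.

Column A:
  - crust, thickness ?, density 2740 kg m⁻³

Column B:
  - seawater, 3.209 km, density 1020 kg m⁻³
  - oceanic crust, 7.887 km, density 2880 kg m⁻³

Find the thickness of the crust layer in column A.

32.9 km

Take the compensation level at the base of the deeper column (depth z_c below the surface of column A) and equate Σ ρ_i t_i down to z_c; mantle fills any gap and the z_c terms cancel.
Column A: x×2740 + (z_c − 0 − x)×3310
Column B: 2.414×0 + 3.209×1020 + 7.887×2880 + (z_c − 2.414 − 11.096)×3310
The z_c×3310 term appears on both sides and cancels. Collect the known terms of each column as K = Σ(ρt)_known − 3310 × (depth of known layers): K_A = 0 − 3310×0 = 0; K_B = 25987.74 − 3310×(2.414 + 11.096) = −18730.36.
Balance: K_A − x×(3310 − 2740) = K_B, so x = (K_A − K_B)/(3310 − 2740) = 18730.4/570 = 32.9 km.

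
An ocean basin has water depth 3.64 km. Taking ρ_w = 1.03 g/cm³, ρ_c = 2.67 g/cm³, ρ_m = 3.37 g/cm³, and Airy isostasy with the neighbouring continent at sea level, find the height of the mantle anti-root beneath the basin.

For local isostatic compensation: replacing crust with seawater at the top is compensated by replacing crust with mantle at the base: d (ρ_c − ρ_w) = a (ρ_m − ρ_c).
a = d (ρ_c − ρ_w)/(ρ_m − ρ_c) = 3.64 km × 1.64/0.7 = 8.53 km.

8.53 km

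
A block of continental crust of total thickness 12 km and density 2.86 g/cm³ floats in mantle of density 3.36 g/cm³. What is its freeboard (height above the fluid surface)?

Floating equilibrium: submerged depth d = t ρ_obj/ρ_fluid = 12 km × 2.86/3.36 = 10.21 km.
Freeboard = t − d = 12 km − 10.21 km = 1.79 km.

1.79 km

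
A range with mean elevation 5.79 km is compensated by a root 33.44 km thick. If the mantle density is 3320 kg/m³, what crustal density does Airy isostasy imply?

ρ_c h = (ρ_m − ρ_c) r → ρ_c (h + r) = ρ_m r → ρ_c = ρ_m r / (h + r).
ρ_c = 3320 × 33.44 km / (5.79 km + 33.44 km) = 2830 kg/m³.

2830 kg/m³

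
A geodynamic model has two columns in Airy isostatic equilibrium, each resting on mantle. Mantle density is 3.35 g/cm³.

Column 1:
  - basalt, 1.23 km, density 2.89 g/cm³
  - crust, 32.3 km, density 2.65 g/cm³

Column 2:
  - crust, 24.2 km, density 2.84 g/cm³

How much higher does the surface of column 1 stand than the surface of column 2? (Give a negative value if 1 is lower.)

3.23 km

For any compensation level in the mantle, the mantle terms cancel and isostasy reduces to e = (Σt_1 − Σt_2) − (Σ(ρt)_1 − Σ(ρt)_2) / ρ_m.
Σt_1 = 33.53 km; Σt_2 = 24.2 km; Σ(ρt)_1 = 89.1497; Σ(ρt)_2 = 68.728 (in km·g/cm³).
e = (33.53 − 24.2) − (89.1497 − 68.728) / 3.35 = 3.23 km.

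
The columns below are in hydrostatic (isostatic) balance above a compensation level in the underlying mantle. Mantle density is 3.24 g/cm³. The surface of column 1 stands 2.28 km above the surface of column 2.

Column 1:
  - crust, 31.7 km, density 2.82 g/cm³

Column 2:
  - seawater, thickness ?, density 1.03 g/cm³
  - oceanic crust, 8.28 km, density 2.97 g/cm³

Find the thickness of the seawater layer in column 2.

Take the compensation level at the base of the deeper column (depth z_c below the surface of column 1) and equate Σ ρ_i t_i down to z_c; mantle fills any gap and the z_c terms cancel.
Column 1: 31.7×2.82 + (z_c − 31.7)×3.24
Column 2: 2.28×0 + x×1.03 + 8.28×2.97 + (z_c − 2.28 − 8.28 − x)×3.24
The z_c×3.24 term appears on both sides and cancels. Collect the known terms of each column as K = Σ(ρt)_known − 3.24 × (depth of known layers): K_1 = 89.394 − 3.24×31.7 = −13.314; K_2 = 24.5916 − 3.24×(2.28 + 8.28) = −9.6228.
Balance: K_1 = K_2 − x×(3.24 − 1.03), so x = (K_2 − K_1)/(3.24 − 1.03) = 3.6912/2.21 = 1.67 km.

1.67 km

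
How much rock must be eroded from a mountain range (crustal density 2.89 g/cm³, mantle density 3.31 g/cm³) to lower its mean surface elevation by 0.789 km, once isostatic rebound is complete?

Net drop Δ = e − u = e − e ρ_c/ρ_m = e (ρ_m − ρ_c)/ρ_m.
e = Δ ρ_m/(ρ_m − ρ_c) = 0.789 km × 3.31/0.42 = 6.22 km.

6.22 km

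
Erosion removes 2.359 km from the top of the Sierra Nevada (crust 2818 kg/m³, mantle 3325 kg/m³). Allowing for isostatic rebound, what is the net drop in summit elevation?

0.36 km

Rebound u = e ρ_c/ρ_m = 2.359 km × 2818/3325 = 1.999 km.
Net surface drop = e − u = 2.359 km − 1.999 km = e (ρ_m − ρ_c)/ρ_m = 0.36 km.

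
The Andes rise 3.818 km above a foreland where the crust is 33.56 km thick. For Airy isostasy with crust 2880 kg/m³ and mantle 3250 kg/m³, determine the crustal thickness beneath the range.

Root depth r = h ρ_c / (ρ_m − ρ_c) = 3.818 km × 2880 / 370 = 29.72 km.
Total thickness = T + h + r = 33.56 km + 3.818 km + 29.72 km = 67.1 km.

67.1 km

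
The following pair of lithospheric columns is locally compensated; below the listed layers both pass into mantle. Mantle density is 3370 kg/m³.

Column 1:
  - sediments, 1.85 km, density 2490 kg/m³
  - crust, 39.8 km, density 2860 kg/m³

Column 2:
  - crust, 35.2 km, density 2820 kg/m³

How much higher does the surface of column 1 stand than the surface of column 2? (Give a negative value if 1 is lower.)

For any compensation level in the mantle, the mantle terms cancel and isostasy reduces to e = (Σt_1 − Σt_2) − (Σ(ρt)_1 − Σ(ρt)_2) / ρ_m.
Σt_1 = 41.65 km; Σt_2 = 35.2 km; Σ(ρt)_1 = 118434.5; Σ(ρt)_2 = 99264 (in km·kg/m³).
e = (41.65 − 35.2) − (118434.5 − 99264) / 3370 = 0.761 km.

0.761 km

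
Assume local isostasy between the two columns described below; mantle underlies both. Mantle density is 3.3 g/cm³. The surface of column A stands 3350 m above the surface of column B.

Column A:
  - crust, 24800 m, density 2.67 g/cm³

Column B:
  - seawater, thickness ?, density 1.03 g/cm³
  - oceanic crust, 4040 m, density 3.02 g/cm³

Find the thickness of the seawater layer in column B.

1510 m

Take the compensation level at the base of the deeper column (depth z_c below the surface of column A) and equate Σ ρ_i t_i down to z_c; mantle fills any gap and the z_c terms cancel.
Column A: 24800×2.67 + (z_c − 24800)×3.3
Column B: 3350×0 + x×1.03 + 4040×3.02 + (z_c − 3350 − 4040 − x)×3.3
The z_c×3.3 term appears on both sides and cancels. Collect the known terms of each column as K = Σ(ρt)_known − 3.3 × (depth of known layers): K_A = 66216 − 3.3×24800 = −15624; K_B = 12200.8 − 3.3×(3350 + 4040) = −12186.2.
Balance: K_A = K_B − x×(3.3 − 1.03), so x = (K_B − K_A)/(3.3 − 1.03) = 3437.8/2.27 = 1510 m.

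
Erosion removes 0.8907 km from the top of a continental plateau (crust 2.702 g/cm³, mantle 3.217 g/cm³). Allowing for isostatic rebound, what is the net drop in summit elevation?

0.143 km

Rebound u = e ρ_c/ρ_m = 0.8907 km × 2.702/3.217 = 0.7481 km.
Net surface drop = e − u = 0.8907 km − 0.7481 km = e (ρ_m − ρ_c)/ρ_m = 0.143 km.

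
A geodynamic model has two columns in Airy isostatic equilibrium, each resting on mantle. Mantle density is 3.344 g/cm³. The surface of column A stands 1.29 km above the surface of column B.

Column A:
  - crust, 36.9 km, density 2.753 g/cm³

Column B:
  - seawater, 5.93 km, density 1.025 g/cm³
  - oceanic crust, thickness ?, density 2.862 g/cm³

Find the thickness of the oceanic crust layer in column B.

Take the compensation level at the base of the deeper column (depth z_c below the surface of column A) and equate Σ ρ_i t_i down to z_c; mantle fills any gap and the z_c terms cancel.
Column A: 36.9×2.753 + (z_c − 36.9)×3.344
Column B: 1.29×0 + 5.93×1.025 + x×2.862 + (z_c − 1.29 − 5.93 − x)×3.344
The z_c×3.344 term appears on both sides and cancels. Collect the known terms of each column as K = Σ(ρt)_known − 3.344 × (depth of known layers): K_A = 101.5857 − 3.344×36.9 = −21.8079; K_B = 6.07825 − 3.344×(1.29 + 5.93) = −18.06543.
Balance: K_A = K_B − x×(3.344 − 2.862), so x = (K_B − K_A)/(3.344 − 2.862) = 3.74247/0.482 = 7.76 km.

7.76 km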